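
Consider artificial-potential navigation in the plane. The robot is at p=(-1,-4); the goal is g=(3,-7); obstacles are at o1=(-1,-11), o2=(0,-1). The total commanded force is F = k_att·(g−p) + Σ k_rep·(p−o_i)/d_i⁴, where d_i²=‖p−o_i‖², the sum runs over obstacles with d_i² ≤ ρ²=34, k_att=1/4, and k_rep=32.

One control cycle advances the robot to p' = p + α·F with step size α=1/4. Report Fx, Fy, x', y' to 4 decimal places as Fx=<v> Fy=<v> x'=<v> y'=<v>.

Fx=0.6800 Fy=-1.7100 x'=-0.8300 y'=-4.4275

F_att = 1/4·(g−p) = 1/4·(4,-3) = (1.0000,-0.7500)
o1: d²=49 > ρ²=34 → inactive
o2: d²=10 ≤ ρ²=34; F_rep = 32·(-1,-3)/10² = (-0.3200,-0.9600)
F = F_att + ΣF_rep = (0.6800,-1.7100)
p' = p + 1/4·F = (-0.8300,-4.4275)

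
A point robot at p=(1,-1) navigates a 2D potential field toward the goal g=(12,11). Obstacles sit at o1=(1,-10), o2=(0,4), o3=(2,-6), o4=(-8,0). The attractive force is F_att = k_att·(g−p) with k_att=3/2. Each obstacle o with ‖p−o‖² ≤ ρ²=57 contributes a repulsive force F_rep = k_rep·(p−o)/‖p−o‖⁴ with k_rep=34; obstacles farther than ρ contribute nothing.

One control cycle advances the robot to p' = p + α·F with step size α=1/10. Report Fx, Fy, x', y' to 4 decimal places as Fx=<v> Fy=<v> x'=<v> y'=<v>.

F_att = 3/2·(g−p) = 3/2·(11,12) = (16.5000,18.0000)
o1: d²=81 > ρ²=57 → inactive
o2: d²=26 ≤ ρ²=57; F_rep = 34·(1,-5)/26² = (0.0503,-0.2515)
o3: d²=26 ≤ ρ²=57; F_rep = 34·(-1,5)/26² = (-0.0503,0.2515)
o4: d²=82 > ρ²=57 → inactive
F = F_att + ΣF_rep = (16.5000,18.0000)
p' = p + 1/10·F = (2.6500,0.8000)

Fx=16.5000 Fy=18.0000 x'=2.6500 y'=0.8000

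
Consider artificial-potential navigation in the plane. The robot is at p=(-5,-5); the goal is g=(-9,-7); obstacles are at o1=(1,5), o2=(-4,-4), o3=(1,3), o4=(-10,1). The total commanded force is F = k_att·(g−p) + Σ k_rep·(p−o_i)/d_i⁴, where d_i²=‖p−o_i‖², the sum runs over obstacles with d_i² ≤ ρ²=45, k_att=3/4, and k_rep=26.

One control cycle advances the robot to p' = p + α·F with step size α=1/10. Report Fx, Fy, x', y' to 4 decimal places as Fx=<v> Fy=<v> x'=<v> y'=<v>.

F_att = 3/4·(g−p) = 3/4·(-4,-2) = (-3.0000,-1.5000)
o1: d²=136 > ρ²=45 → inactive
o2: d²=2 ≤ ρ²=45; F_rep = 26·(-1,-1)/2² = (-6.5000,-6.5000)
o3: d²=100 > ρ²=45 → inactive
o4: d²=61 > ρ²=45 → inactive
F = F_att + ΣF_rep = (-9.5000,-8.0000)
p' = p + 1/10·F = (-5.9500,-5.8000)

Fx=-9.5000 Fy=-8.0000 x'=-5.9500 y'=-5.8000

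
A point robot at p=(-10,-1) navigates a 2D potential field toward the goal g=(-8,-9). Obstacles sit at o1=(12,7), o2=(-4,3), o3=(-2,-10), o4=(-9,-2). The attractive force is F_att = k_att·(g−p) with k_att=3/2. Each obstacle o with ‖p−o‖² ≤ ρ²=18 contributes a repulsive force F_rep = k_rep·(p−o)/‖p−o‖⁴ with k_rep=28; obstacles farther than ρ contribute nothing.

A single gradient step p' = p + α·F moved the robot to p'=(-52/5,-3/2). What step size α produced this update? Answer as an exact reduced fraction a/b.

α = 1/10

F_att = 3/2·(g−p) = 3/2·(2,-8) = (3.0000,-12.0000)
o1: d²=548 > ρ²=18 → inactive
o2: d²=52 > ρ²=18 → inactive
o3: d²=145 > ρ²=18 → inactive
o4: d²=2 ≤ ρ²=18; F_rep = 28·(-1,1)/2² = (-7.0000,7.0000)
F = F_att + ΣF_rep = (-4.0000,-5.0000)
Δp = p'−p = (-0.4000,-0.5000); α = Δx/Fx = (-2/5) / (-4) = 1/10
check: Δy/Fy = (-1/2) / (-5) = 1/10 ✓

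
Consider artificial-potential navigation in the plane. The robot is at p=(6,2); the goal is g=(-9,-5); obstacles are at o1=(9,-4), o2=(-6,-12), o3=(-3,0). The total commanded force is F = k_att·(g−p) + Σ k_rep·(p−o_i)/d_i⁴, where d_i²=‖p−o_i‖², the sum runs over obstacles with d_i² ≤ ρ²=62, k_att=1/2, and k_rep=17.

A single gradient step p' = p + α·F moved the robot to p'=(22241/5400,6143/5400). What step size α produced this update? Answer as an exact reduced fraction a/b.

F_att = 1/2·(g−p) = 1/2·(-15,-7) = (-7.5000,-3.5000)
o1: d²=45 ≤ ρ²=62; F_rep = 17·(-3,6)/45² = (-0.0252,0.0504)
o2: d²=340 > ρ²=62 → inactive
o3: d²=85 > ρ²=62 → inactive
F = F_att + ΣF_rep = (-7.5252,-3.4496)
Δp = p'−p = (-1.8813,-0.8624); α = Δx/Fx = (-10159/5400) / (-10159/1350) = 1/4
check: Δy/Fy = (-4657/5400) / (-4657/1350) = 1/4 ✓

α = 1/4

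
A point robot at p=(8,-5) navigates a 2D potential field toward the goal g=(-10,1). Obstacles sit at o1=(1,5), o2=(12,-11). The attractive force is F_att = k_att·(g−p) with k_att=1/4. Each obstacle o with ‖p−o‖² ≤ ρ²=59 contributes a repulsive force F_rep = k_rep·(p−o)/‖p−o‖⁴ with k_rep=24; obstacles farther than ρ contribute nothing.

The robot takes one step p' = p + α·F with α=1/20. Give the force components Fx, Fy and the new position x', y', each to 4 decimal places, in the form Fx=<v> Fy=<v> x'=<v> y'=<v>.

F_att = 1/4·(g−p) = 1/4·(-18,6) = (-4.5000,1.5000)
o1: d²=149 > ρ²=59 → inactive
o2: d²=52 ≤ ρ²=59; F_rep = 24·(-4,6)/52² = (-0.0355,0.0533)
F = F_att + ΣF_rep = (-4.5355,1.5533)
p' = p + 1/20·F = (7.7732,-4.9223)

Fx=-4.5355 Fy=1.5533 x'=7.7732 y'=-4.9223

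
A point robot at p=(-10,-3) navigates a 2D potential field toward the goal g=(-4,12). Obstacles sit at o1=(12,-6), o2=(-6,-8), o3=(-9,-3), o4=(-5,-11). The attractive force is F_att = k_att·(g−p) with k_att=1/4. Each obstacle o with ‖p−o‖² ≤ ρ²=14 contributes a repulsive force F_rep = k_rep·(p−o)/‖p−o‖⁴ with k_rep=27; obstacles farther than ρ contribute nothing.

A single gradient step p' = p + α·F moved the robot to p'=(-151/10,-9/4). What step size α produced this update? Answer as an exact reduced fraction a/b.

F_att = 1/4·(g−p) = 1/4·(6,15) = (1.5000,3.7500)
o1: d²=493 > ρ²=14 → inactive
o2: d²=41 > ρ²=14 → inactive
o3: d²=1 ≤ ρ²=14; F_rep = 27·(-1,0)/1² = (-27.0000,0.0000)
o4: d²=89 > ρ²=14 → inactive
F = F_att + ΣF_rep = (-25.5000,3.7500)
Δp = p'−p = (-5.1000,0.7500); α = Δx/Fx = (-51/10) / (-51/2) = 1/5
check: Δy/Fy = (3/4) / (15/4) = 1/5 ✓

α = 1/5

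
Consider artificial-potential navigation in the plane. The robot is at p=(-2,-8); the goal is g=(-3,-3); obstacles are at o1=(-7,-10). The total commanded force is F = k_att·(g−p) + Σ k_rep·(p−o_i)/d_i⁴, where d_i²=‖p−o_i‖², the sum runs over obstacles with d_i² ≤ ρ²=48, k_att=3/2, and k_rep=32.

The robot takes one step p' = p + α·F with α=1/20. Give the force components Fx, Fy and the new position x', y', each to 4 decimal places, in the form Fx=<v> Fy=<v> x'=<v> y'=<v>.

Fx=-1.3098 Fy=7.5761 x'=-2.0655 y'=-7.6212

F_att = 3/2·(g−p) = 3/2·(-1,5) = (-1.5000,7.5000)
o1: d²=29 ≤ ρ²=48; F_rep = 32·(5,2)/29² = (0.1902,0.0761)
F = F_att + ΣF_rep = (-1.3098,7.5761)
p' = p + 1/20·F = (-2.0655,-7.6212)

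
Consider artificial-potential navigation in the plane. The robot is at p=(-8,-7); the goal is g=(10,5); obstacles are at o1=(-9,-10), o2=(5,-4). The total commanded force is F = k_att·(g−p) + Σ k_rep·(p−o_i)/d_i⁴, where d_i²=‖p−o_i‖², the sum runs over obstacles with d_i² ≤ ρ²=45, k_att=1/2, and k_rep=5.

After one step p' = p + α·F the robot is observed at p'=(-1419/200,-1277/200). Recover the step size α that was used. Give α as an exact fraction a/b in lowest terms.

F_att = 1/2·(g−p) = 1/2·(18,12) = (9.0000,6.0000)
o1: d²=10 ≤ ρ²=45; F_rep = 5·(1,3)/10² = (0.0500,0.1500)
o2: d²=178 > ρ²=45 → inactive
F = F_att + ΣF_rep = (9.0500,6.1500)
Δp = p'−p = (0.9050,0.6150); α = Δx/Fx = (181/200) / (181/20) = 1/10
check: Δy/Fy = (123/200) / (123/20) = 1/10 ✓

α = 1/10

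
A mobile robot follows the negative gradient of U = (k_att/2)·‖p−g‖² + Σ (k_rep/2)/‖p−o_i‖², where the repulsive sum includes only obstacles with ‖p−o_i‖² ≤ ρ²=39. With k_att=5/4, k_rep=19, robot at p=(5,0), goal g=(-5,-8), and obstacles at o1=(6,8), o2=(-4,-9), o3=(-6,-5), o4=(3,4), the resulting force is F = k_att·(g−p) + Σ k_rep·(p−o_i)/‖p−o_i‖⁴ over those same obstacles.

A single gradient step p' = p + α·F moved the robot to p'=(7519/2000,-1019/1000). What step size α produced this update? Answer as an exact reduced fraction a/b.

α = 1/10

F_att = 5/4·(g−p) = 5/4·(-10,-8) = (-12.5000,-10.0000)
o1: d²=65 > ρ²=39 → inactive
o2: d²=162 > ρ²=39 → inactive
o3: d²=146 > ρ²=39 → inactive
o4: d²=20 ≤ ρ²=39; F_rep = 19·(2,-4)/20² = (0.0950,-0.1900)
F = F_att + ΣF_rep = (-12.4050,-10.1900)
Δp = p'−p = (-1.2405,-1.0190); α = Δx/Fx = (-2481/2000) / (-2481/200) = 1/10
check: Δy/Fy = (-1019/1000) / (-1019/100) = 1/10 ✓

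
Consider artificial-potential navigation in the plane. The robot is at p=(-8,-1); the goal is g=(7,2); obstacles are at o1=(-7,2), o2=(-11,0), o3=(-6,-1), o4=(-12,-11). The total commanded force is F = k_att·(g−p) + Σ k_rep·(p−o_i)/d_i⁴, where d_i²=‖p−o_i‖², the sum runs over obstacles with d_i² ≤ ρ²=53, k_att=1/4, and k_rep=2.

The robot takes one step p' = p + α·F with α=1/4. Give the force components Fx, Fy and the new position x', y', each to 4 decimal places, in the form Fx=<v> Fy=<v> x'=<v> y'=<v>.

F_att = 1/4·(g−p) = 1/4·(15,3) = (3.7500,0.7500)
o1: d²=10 ≤ ρ²=53; F_rep = 2·(-1,-3)/10² = (-0.0200,-0.0600)
o2: d²=10 ≤ ρ²=53; F_rep = 2·(3,-1)/10² = (0.0600,-0.0200)
o3: d²=4 ≤ ρ²=53; F_rep = 2·(-2,0)/4² = (-0.2500,0.0000)
o4: d²=116 > ρ²=53 → inactive
F = F_att + ΣF_rep = (3.5400,0.6700)
p' = p + 1/4·F = (-7.1150,-0.8325)

Fx=3.5400 Fy=0.6700 x'=-7.1150 y'=-0.8325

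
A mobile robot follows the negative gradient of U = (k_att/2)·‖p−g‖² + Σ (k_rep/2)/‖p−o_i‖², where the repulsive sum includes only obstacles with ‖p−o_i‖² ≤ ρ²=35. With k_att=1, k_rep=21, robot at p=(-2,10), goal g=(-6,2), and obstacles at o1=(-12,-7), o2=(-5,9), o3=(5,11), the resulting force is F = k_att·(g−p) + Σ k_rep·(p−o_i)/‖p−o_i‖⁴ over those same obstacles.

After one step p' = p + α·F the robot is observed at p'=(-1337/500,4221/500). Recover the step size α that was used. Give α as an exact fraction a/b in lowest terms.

F_att = 1·(g−p) = 1·(-4,-8) = (-4.0000,-8.0000)
o1: d²=389 > ρ²=35 → inactive
o2: d²=10 ≤ ρ²=35; F_rep = 21·(3,1)/10² = (0.6300,0.2100)
o3: d²=50 > ρ²=35 → inactive
F = F_att + ΣF_rep = (-3.3700,-7.7900)
Δp = p'−p = (-0.6740,-1.5580); α = Δx/Fx = (-337/500) / (-337/100) = 1/5
check: Δy/Fy = (-779/500) / (-779/100) = 1/5 ✓

α = 1/5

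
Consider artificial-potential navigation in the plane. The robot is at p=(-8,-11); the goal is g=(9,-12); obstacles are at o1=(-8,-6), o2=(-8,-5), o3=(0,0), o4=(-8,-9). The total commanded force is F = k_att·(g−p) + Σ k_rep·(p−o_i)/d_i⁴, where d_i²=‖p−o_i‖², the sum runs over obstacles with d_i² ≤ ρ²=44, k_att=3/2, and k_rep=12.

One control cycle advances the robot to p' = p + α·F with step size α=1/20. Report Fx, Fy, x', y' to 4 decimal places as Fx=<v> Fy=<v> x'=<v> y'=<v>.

F_att = 3/2·(g−p) = 3/2·(17,-1) = (25.5000,-1.5000)
o1: d²=25 ≤ ρ²=44; F_rep = 12·(0,-5)/25² = (0.0000,-0.0960)
o2: d²=36 ≤ ρ²=44; F_rep = 12·(0,-6)/36² = (0.0000,-0.0556)
o3: d²=185 > ρ²=44 → inactive
o4: d²=4 ≤ ρ²=44; F_rep = 12·(0,-2)/4² = (0.0000,-1.5000)
F = F_att + ΣF_rep = (25.5000,-3.1516)
p' = p + 1/20·F = (-6.7250,-11.1576)

Fx=25.5000 Fy=-3.1516 x'=-6.7250 y'=-11.1576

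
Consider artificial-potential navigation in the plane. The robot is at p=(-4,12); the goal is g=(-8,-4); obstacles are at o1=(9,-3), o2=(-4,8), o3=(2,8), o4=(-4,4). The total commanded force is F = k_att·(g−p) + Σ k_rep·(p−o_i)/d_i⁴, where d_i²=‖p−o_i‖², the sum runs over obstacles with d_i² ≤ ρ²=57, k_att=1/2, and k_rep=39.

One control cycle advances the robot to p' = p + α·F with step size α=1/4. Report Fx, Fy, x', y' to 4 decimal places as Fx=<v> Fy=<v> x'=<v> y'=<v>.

F_att = 1/2·(g−p) = 1/2·(-4,-16) = (-2.0000,-8.0000)
o1: d²=394 > ρ²=57 → inactive
o2: d²=16 ≤ ρ²=57; F_rep = 39·(0,4)/16² = (0.0000,0.6094)
o3: d²=52 ≤ ρ²=57; F_rep = 39·(-6,4)/52² = (-0.0865,0.0577)
o4: d²=64 > ρ²=57 → inactive
F = F_att + ΣF_rep = (-2.0865,-7.3329)
p' = p + 1/4·F = (-4.5216,10.1668)

Fx=-2.0865 Fy=-7.3329 x'=-4.5216 y'=10.1668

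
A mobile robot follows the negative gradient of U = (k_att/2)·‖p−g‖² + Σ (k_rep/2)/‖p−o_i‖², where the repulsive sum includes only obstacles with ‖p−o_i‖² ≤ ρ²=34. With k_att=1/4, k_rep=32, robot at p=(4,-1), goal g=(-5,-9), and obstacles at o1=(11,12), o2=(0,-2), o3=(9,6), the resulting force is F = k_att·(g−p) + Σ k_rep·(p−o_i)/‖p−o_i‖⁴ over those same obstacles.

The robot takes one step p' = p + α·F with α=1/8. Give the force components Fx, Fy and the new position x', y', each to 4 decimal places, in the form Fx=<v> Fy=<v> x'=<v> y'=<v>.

F_att = 1/4·(g−p) = 1/4·(-9,-8) = (-2.2500,-2.0000)
o1: d²=218 > ρ²=34 → inactive
o2: d²=17 ≤ ρ²=34; F_rep = 32·(4,1)/17² = (0.4429,0.1107)
o3: d²=74 > ρ²=34 → inactive
F = F_att + ΣF_rep = (-1.8071,-1.8893)
p' = p + 1/8·F = (3.7741,-1.2362)

Fx=-1.8071 Fy=-1.8893 x'=3.7741 y'=-1.2362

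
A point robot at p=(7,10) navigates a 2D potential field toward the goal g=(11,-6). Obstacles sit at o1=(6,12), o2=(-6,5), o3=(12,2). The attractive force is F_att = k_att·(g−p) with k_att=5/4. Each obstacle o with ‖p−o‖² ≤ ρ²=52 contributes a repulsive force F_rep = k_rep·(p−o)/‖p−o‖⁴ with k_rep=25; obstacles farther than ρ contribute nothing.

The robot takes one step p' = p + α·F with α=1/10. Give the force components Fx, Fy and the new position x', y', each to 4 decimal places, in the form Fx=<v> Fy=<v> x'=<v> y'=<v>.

F_att = 5/4·(g−p) = 5/4·(4,-16) = (5.0000,-20.0000)
o1: d²=5 ≤ ρ²=52; F_rep = 25·(1,-2)/5² = (1.0000,-2.0000)
o2: d²=194 > ρ²=52 → inactive
o3: d²=89 > ρ²=52 → inactive
F = F_att + ΣF_rep = (6.0000,-22.0000)
p' = p + 1/10·F = (7.6000,7.8000)

Fx=6.0000 Fy=-22.0000 x'=7.6000 y'=7.8000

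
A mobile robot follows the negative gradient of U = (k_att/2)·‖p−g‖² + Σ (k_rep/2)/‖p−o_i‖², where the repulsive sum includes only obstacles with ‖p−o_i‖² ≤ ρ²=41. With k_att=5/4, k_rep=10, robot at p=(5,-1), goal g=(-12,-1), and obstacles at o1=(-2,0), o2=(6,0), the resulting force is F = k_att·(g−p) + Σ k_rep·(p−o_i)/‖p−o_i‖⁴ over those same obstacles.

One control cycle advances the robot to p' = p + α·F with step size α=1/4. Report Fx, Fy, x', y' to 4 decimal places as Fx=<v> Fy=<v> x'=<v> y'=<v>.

F_att = 5/4·(g−p) = 5/4·(-17,0) = (-21.2500,0.0000)
o1: d²=50 > ρ²=41 → inactive
o2: d²=2 ≤ ρ²=41; F_rep = 10·(-1,-1)/2² = (-2.5000,-2.5000)
F = F_att + ΣF_rep = (-23.7500,-2.5000)
p' = p + 1/4·F = (-0.9375,-1.6250)

Fx=-23.7500 Fy=-2.5000 x'=-0.9375 y'=-1.6250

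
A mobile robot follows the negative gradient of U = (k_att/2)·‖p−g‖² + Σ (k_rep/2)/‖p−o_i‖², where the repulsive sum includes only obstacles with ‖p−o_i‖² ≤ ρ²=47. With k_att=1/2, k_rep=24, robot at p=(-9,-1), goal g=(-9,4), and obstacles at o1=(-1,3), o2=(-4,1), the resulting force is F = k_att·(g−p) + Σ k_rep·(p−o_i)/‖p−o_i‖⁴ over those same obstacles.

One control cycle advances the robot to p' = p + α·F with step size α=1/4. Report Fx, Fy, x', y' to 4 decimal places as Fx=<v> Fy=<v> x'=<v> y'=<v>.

F_att = 1/2·(g−p) = 1/2·(0,5) = (0.0000,2.5000)
o1: d²=80 > ρ²=47 → inactive
o2: d²=29 ≤ ρ²=47; F_rep = 24·(-5,-2)/29² = (-0.1427,-0.0571)
F = F_att + ΣF_rep = (-0.1427,2.4429)
p' = p + 1/4·F = (-9.0357,-0.3893)

Fx=-0.1427 Fy=2.4429 x'=-9.0357 y'=-0.3893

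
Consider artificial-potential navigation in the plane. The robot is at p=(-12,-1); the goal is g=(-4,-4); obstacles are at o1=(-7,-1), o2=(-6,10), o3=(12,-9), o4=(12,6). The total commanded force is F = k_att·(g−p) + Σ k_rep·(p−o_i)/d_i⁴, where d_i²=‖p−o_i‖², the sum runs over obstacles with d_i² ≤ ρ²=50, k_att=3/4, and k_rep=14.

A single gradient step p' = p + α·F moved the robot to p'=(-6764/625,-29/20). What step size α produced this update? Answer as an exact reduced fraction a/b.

F_att = 3/4·(g−p) = 3/4·(8,-3) = (6.0000,-2.2500)
o1: d²=25 ≤ ρ²=50; F_rep = 14·(-5,0)/25² = (-0.1120,0.0000)
o2: d²=157 > ρ²=50 → inactive
o3: d²=640 > ρ²=50 → inactive
o4: d²=625 > ρ²=50 → inactive
F = F_att + ΣF_rep = (5.8880,-2.2500)
Δp = p'−p = (1.1776,-0.4500); α = Δx/Fx = (736/625) / (736/125) = 1/5
check: Δy/Fy = (-9/20) / (-9/4) = 1/5 ✓

α = 1/5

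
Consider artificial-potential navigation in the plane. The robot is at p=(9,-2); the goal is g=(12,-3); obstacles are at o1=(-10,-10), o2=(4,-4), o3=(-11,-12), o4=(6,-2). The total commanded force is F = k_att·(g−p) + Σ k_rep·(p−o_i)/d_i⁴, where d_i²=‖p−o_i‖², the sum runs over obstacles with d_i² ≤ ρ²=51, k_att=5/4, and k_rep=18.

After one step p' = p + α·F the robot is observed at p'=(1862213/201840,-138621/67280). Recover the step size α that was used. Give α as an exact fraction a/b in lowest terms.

F_att = 5/4·(g−p) = 5/4·(3,-1) = (3.7500,-1.2500)
o1: d²=425 > ρ²=51 → inactive
o2: d²=29 ≤ ρ²=51; F_rep = 18·(5,2)/29² = (0.1070,0.0428)
o3: d²=500 > ρ²=51 → inactive
o4: d²=9 ≤ ρ²=51; F_rep = 18·(3,0)/9² = (0.6667,0.0000)
F = F_att + ΣF_rep = (4.5237,-1.2072)
Δp = p'−p = (0.2262,-0.0604); α = Δx/Fx = (45653/201840) / (45653/10092) = 1/20
check: Δy/Fy = (-4061/67280) / (-4061/3364) = 1/20 ✓

α = 1/20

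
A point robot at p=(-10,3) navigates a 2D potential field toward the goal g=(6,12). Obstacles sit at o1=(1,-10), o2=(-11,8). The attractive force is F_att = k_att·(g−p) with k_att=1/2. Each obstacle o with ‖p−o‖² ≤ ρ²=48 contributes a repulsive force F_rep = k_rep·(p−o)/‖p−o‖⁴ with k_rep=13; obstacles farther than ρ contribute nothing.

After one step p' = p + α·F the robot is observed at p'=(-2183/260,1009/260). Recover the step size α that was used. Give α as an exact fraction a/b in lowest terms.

F_att = 1/2·(g−p) = 1/2·(16,9) = (8.0000,4.5000)
o1: d²=290 > ρ²=48 → inactive
o2: d²=26 ≤ ρ²=48; F_rep = 13·(1,-5)/26² = (0.0192,-0.0962)
F = F_att + ΣF_rep = (8.0192,4.4038)
Δp = p'−p = (1.6038,0.8808); α = Δx/Fx = (417/260) / (417/52) = 1/5
check: Δy/Fy = (229/260) / (229/52) = 1/5 ✓

α = 1/5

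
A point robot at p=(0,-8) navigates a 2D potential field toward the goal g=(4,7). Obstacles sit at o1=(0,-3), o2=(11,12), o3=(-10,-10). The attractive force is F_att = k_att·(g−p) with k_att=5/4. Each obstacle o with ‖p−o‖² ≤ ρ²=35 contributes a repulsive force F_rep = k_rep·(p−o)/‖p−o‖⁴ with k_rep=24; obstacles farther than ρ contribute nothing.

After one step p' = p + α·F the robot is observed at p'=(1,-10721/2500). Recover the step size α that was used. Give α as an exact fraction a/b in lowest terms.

F_att = 5/4·(g−p) = 5/4·(4,15) = (5.0000,18.7500)
o1: d²=25 ≤ ρ²=35; F_rep = 24·(0,-5)/25² = (0.0000,-0.1920)
o2: d²=521 > ρ²=35 → inactive
o3: d²=104 > ρ²=35 → inactive
F = F_att + ΣF_rep = (5.0000,18.5580)
Δp = p'−p = (1.0000,3.7116); α = Δx/Fx = (1) / (5) = 1/5
check: Δy/Fy = (9279/2500) / (9279/500) = 1/5 ✓

α = 1/5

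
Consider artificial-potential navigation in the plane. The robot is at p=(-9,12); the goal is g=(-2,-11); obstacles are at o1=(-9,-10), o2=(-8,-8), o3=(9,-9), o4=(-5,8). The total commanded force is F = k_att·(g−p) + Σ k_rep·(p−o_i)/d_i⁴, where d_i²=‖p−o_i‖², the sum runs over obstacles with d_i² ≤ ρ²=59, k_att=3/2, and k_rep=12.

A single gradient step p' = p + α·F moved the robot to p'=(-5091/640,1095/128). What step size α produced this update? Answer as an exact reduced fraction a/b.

α = 1/10

F_att = 3/2·(g−p) = 3/2·(7,-23) = (10.5000,-34.5000)
o1: d²=484 > ρ²=59 → inactive
o2: d²=401 > ρ²=59 → inactive
o3: d²=765 > ρ²=59 → inactive
o4: d²=32 ≤ ρ²=59; F_rep = 12·(-4,4)/32² = (-0.0469,0.0469)
F = F_att + ΣF_rep = (10.4531,-34.4531)
Δp = p'−p = (1.0453,-3.4453); α = Δx/Fx = (669/640) / (669/64) = 1/10
check: Δy/Fy = (-441/128) / (-2205/64) = 1/10 ✓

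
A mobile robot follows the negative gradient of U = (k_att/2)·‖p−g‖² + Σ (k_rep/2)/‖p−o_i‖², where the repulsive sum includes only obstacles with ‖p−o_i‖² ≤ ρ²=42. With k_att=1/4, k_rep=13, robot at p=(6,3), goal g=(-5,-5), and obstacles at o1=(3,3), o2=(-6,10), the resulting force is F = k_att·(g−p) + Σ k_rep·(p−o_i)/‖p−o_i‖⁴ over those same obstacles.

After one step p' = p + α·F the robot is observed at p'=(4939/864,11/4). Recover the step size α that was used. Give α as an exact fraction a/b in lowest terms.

F_att = 1/4·(g−p) = 1/4·(-11,-8) = (-2.7500,-2.0000)
o1: d²=9 ≤ ρ²=42; F_rep = 13·(3,0)/9² = (0.4815,0.0000)
o2: d²=193 > ρ²=42 → inactive
F = F_att + ΣF_rep = (-2.2685,-2.0000)
Δp = p'−p = (-0.2836,-0.2500); α = Δx/Fx = (-245/864) / (-245/108) = 1/8
check: Δy/Fy = (-1/4) / (-2) = 1/8 ✓

α = 1/8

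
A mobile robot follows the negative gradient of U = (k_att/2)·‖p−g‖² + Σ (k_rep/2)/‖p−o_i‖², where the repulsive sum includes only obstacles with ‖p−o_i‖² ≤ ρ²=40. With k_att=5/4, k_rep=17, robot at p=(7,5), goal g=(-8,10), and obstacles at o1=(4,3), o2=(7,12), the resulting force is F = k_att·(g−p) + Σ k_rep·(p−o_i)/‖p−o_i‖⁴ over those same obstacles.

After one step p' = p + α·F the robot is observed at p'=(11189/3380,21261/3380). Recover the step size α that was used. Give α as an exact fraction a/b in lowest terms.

F_att = 5/4·(g−p) = 5/4·(-15,5) = (-18.7500,6.2500)
o1: d²=13 ≤ ρ²=40; F_rep = 17·(3,2)/13² = (0.3018,0.2012)
o2: d²=49 > ρ²=40 → inactive
F = F_att + ΣF_rep = (-18.4482,6.4512)
Δp = p'−p = (-3.6896,1.2902); α = Δx/Fx = (-12471/3380) / (-12471/676) = 1/5
check: Δy/Fy = (4361/3380) / (4361/676) = 1/5 ✓

α = 1/5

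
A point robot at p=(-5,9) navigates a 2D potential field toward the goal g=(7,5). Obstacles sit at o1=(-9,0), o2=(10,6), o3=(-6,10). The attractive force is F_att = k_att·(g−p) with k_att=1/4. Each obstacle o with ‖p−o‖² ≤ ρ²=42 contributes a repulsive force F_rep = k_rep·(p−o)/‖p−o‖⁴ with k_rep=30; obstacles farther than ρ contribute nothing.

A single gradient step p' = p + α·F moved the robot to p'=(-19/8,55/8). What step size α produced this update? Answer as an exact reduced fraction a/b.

F_att = 1/4·(g−p) = 1/4·(12,-4) = (3.0000,-1.0000)
o1: d²=97 > ρ²=42 → inactive
o2: d²=234 > ρ²=42 → inactive
o3: d²=2 ≤ ρ²=42; F_rep = 30·(1,-1)/2² = (7.5000,-7.5000)
F = F_att + ΣF_rep = (10.5000,-8.5000)
Δp = p'−p = (2.6250,-2.1250); α = Δx/Fx = (21/8) / (21/2) = 1/4
check: Δy/Fy = (-17/8) / (-17/2) = 1/4 ✓

α = 1/4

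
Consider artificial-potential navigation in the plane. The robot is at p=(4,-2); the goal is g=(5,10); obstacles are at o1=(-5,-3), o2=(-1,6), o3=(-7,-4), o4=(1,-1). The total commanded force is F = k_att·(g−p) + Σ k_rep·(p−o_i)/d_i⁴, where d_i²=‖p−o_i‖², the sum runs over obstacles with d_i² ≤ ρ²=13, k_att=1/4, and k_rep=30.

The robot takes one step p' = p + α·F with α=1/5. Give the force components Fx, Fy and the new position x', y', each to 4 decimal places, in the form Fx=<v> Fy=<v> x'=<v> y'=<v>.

Fx=1.1500 Fy=2.7000 x'=4.2300 y'=-1.4600

F_att = 1/4·(g−p) = 1/4·(1,12) = (0.2500,3.0000)
o1: d²=82 > ρ²=13 → inactive
o2: d²=89 > ρ²=13 → inactive
o3: d²=125 > ρ²=13 → inactive
o4: d²=10 ≤ ρ²=13; F_rep = 30·(3,-1)/10² = (0.9000,-0.3000)
F = F_att + ΣF_rep = (1.1500,2.7000)
p' = p + 1/5·F = (4.2300,-1.4600)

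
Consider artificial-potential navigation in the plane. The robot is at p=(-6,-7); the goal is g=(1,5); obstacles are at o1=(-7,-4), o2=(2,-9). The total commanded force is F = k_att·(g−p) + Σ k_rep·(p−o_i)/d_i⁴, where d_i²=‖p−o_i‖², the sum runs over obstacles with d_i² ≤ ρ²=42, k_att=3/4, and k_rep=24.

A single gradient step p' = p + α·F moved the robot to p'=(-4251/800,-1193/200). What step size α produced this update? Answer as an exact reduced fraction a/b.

α = 1/8

F_att = 3/4·(g−p) = 3/4·(7,12) = (5.2500,9.0000)
o1: d²=10 ≤ ρ²=42; F_rep = 24·(1,-3)/10² = (0.2400,-0.7200)
o2: d²=68 > ρ²=42 → inactive
F = F_att + ΣF_rep = (5.4900,8.2800)
Δp = p'−p = (0.6863,1.0350); α = Δx/Fx = (549/800) / (549/100) = 1/8
check: Δy/Fy = (207/200) / (207/25) = 1/8 ✓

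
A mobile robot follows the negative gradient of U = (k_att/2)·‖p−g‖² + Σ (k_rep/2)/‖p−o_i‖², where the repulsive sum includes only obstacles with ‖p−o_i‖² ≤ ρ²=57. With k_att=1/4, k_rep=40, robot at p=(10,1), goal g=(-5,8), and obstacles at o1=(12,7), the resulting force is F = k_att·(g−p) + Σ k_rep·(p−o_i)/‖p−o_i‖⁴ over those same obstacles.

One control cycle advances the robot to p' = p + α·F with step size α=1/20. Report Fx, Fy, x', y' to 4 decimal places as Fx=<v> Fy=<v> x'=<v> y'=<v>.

F_att = 1/4·(g−p) = 1/4·(-15,7) = (-3.7500,1.7500)
o1: d²=40 ≤ ρ²=57; F_rep = 40·(-2,-6)/40² = (-0.0500,-0.1500)
F = F_att + ΣF_rep = (-3.8000,1.6000)
p' = p + 1/20·F = (9.8100,1.0800)

Fx=-3.8000 Fy=1.6000 x'=9.8100 y'=1.0800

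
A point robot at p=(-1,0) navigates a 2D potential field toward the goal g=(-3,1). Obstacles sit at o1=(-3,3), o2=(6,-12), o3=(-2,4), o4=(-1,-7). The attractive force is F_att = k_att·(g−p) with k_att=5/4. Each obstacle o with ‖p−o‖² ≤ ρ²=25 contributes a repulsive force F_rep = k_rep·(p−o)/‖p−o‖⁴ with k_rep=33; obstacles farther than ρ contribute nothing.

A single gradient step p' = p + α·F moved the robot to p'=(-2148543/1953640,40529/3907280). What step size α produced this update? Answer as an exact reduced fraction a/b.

α = 1/20

F_att = 5/4·(g−p) = 5/4·(-2,1) = (-2.5000,1.2500)
o1: d²=13 ≤ ρ²=25; F_rep = 33·(2,-3)/13² = (0.3905,-0.5858)
o2: d²=193 > ρ²=25 → inactive
o3: d²=17 ≤ ρ²=25; F_rep = 33·(1,-4)/17² = (0.1142,-0.4567)
o4: d²=49 > ρ²=25 → inactive
F = F_att + ΣF_rep = (-1.9953,0.2075)
Δp = p'−p = (-0.0998,0.0104); α = Δx/Fx = (-194903/1953640) / (-194903/97682) = 1/20
check: Δy/Fy = (40529/3907280) / (40529/195364) = 1/20 ✓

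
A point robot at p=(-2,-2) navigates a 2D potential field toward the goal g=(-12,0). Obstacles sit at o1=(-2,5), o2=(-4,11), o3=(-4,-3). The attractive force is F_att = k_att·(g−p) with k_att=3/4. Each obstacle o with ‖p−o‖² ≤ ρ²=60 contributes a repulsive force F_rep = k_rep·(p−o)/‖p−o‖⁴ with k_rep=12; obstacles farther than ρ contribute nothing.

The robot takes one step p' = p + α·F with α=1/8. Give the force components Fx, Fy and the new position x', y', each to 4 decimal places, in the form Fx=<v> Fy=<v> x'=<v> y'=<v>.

F_att = 3/4·(g−p) = 3/4·(-10,2) = (-7.5000,1.5000)
o1: d²=49 ≤ ρ²=60; F_rep = 12·(0,-7)/49² = (0.0000,-0.0350)
o2: d²=173 > ρ²=60 → inactive
o3: d²=5 ≤ ρ²=60; F_rep = 12·(2,1)/5² = (0.9600,0.4800)
F = F_att + ΣF_rep = (-6.5400,1.9450)
p' = p + 1/8·F = (-2.8175,-1.7569)

Fx=-6.5400 Fy=1.9450 x'=-2.8175 y'=-1.7569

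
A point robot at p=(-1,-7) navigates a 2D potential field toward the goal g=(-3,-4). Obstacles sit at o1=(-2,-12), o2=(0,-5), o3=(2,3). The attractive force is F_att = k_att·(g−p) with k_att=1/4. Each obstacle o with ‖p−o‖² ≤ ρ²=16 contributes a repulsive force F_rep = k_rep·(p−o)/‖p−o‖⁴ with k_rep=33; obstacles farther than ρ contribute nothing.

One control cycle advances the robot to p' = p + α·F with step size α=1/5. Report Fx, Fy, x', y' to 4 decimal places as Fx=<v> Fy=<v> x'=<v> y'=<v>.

F_att = 1/4·(g−p) = 1/4·(-2,3) = (-0.5000,0.7500)
o1: d²=26 > ρ²=16 → inactive
o2: d²=5 ≤ ρ²=16; F_rep = 33·(-1,-2)/5² = (-1.3200,-2.6400)
o3: d²=109 > ρ²=16 → inactive
F = F_att + ΣF_rep = (-1.8200,-1.8900)
p' = p + 1/5·F = (-1.3640,-7.3780)

Fx=-1.8200 Fy=-1.8900 x'=-1.3640 y'=-7.3780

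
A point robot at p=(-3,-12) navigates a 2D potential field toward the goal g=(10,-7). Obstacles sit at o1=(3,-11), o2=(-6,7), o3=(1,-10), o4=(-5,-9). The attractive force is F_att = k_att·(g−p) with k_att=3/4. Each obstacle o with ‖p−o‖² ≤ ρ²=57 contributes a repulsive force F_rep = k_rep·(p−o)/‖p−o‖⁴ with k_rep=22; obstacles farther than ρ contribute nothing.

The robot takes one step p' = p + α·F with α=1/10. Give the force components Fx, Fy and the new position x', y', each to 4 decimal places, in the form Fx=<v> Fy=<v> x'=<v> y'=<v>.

F_att = 3/4·(g−p) = 3/4·(13,5) = (9.7500,3.7500)
o1: d²=37 ≤ ρ²=57; F_rep = 22·(-6,-1)/37² = (-0.0964,-0.0161)
o2: d²=370 > ρ²=57 → inactive
o3: d²=20 ≤ ρ²=57; F_rep = 22·(-4,-2)/20² = (-0.2200,-0.1100)
o4: d²=13 ≤ ρ²=57; F_rep = 22·(2,-3)/13² = (0.2604,-0.3905)
F = F_att + ΣF_rep = (9.6939,3.2334)
p' = p + 1/10·F = (-2.0306,-11.6767)

Fx=9.6939 Fy=3.2334 x'=-2.0306 y'=-11.6767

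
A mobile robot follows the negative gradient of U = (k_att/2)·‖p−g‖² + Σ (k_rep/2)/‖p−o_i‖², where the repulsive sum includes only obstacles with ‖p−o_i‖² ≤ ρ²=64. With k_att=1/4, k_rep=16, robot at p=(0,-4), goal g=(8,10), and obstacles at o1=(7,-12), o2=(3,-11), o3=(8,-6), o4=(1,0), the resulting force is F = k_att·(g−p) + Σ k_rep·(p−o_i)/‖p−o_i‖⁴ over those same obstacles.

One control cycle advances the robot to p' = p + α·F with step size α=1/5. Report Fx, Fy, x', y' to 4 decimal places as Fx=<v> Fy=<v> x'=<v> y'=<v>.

Fx=1.9304 Fy=3.3118 x'=0.3861 y'=-3.3376

F_att = 1/4·(g−p) = 1/4·(8,14) = (2.0000,3.5000)
o1: d²=113 > ρ²=64 → inactive
o2: d²=58 ≤ ρ²=64; F_rep = 16·(-3,7)/58² = (-0.0143,0.0333)
o3: d²=68 > ρ²=64 → inactive
o4: d²=17 ≤ ρ²=64; F_rep = 16·(-1,-4)/17² = (-0.0554,-0.2215)
F = F_att + ΣF_rep = (1.9304,3.3118)
p' = p + 1/5·F = (0.3861,-3.3376)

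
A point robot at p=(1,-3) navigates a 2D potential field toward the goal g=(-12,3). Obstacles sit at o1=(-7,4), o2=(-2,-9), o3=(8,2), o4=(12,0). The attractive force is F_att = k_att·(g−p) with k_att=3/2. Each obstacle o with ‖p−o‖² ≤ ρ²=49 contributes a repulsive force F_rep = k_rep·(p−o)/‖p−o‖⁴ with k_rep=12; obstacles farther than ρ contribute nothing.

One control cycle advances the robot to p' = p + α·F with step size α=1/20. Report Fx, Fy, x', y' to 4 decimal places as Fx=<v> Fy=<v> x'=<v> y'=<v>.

F_att = 3/2·(g−p) = 3/2·(-13,6) = (-19.5000,9.0000)
o1: d²=113 > ρ²=49 → inactive
o2: d²=45 ≤ ρ²=49; F_rep = 12·(3,6)/45² = (0.0178,0.0356)
o3: d²=74 > ρ²=49 → inactive
o4: d²=130 > ρ²=49 → inactive
F = F_att + ΣF_rep = (-19.4822,9.0356)
p' = p + 1/20·F = (0.0259,-2.5482)

Fx=-19.4822 Fy=9.0356 x'=0.0259 y'=-2.5482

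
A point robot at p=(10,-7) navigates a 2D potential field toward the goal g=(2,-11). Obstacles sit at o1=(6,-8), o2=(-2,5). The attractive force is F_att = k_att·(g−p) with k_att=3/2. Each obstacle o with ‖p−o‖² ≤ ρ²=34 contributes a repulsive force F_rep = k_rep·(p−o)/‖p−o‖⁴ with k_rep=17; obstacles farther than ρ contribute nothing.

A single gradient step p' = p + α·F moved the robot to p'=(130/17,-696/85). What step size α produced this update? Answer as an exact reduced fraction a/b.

α = 1/5

F_att = 3/2·(g−p) = 3/2·(-8,-4) = (-12.0000,-6.0000)
o1: d²=17 ≤ ρ²=34; F_rep = 17·(4,1)/17² = (0.2353,0.0588)
o2: d²=288 > ρ²=34 → inactive
F = F_att + ΣF_rep = (-11.7647,-5.9412)
Δp = p'−p = (-2.3529,-1.1882); α = Δx/Fx = (-40/17) / (-200/17) = 1/5
check: Δy/Fy = (-101/85) / (-101/17) = 1/5 ✓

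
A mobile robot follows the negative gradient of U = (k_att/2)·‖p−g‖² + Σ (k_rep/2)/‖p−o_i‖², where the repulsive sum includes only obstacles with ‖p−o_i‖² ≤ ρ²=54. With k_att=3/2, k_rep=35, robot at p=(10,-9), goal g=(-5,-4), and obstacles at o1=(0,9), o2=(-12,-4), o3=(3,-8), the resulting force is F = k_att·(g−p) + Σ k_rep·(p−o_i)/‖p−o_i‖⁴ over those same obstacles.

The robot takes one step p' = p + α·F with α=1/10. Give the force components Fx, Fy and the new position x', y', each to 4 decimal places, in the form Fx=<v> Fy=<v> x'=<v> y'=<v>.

F_att = 3/2·(g−p) = 3/2·(-15,5) = (-22.5000,7.5000)
o1: d²=424 > ρ²=54 → inactive
o2: d²=509 > ρ²=54 → inactive
o3: d²=50 ≤ ρ²=54; F_rep = 35·(7,-1)/50² = (0.0980,-0.0140)
F = F_att + ΣF_rep = (-22.4020,7.4860)
p' = p + 1/10·F = (7.7598,-8.2514)

Fx=-22.4020 Fy=7.4860 x'=7.7598 y'=-8.2514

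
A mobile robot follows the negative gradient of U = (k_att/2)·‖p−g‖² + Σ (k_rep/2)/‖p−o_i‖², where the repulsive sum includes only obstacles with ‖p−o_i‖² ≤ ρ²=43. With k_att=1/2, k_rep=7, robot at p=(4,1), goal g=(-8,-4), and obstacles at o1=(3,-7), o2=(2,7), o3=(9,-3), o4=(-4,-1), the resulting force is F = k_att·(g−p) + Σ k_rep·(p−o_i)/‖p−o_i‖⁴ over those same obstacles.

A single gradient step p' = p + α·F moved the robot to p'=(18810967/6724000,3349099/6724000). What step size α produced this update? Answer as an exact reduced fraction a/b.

α = 1/5

F_att = 1/2·(g−p) = 1/2·(-12,-5) = (-6.0000,-2.5000)
o1: d²=65 > ρ²=43 → inactive
o2: d²=40 ≤ ρ²=43; F_rep = 7·(2,-6)/40² = (0.0088,-0.0262)
o3: d²=41 ≤ ρ²=43; F_rep = 7·(-5,4)/41² = (-0.0208,0.0167)
o4: d²=68 > ρ²=43 → inactive
F = F_att + ΣF_rep = (-6.0121,-2.5096)
Δp = p'−p = (-1.2024,-0.5019); α = Δx/Fx = (-8085033/6724000) / (-8085033/1344800) = 1/5
check: Δy/Fy = (-3374901/6724000) / (-3374901/1344800) = 1/5 ✓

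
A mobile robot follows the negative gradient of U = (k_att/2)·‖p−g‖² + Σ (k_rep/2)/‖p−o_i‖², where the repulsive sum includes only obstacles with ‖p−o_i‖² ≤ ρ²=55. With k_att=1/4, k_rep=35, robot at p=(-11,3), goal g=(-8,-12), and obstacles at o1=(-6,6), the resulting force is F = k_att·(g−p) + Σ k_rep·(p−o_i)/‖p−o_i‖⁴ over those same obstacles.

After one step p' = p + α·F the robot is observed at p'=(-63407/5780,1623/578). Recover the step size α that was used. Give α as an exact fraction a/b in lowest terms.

α = 1/20

F_att = 1/4·(g−p) = 1/4·(3,-15) = (0.7500,-3.7500)
o1: d²=34 ≤ ρ²=55; F_rep = 35·(-5,-3)/34² = (-0.1514,-0.0908)
F = F_att + ΣF_rep = (0.5986,-3.8408)
Δp = p'−p = (0.0299,-0.1920); α = Δx/Fx = (173/5780) / (173/289) = 1/20
check: Δy/Fy = (-111/578) / (-1110/289) = 1/20 ✓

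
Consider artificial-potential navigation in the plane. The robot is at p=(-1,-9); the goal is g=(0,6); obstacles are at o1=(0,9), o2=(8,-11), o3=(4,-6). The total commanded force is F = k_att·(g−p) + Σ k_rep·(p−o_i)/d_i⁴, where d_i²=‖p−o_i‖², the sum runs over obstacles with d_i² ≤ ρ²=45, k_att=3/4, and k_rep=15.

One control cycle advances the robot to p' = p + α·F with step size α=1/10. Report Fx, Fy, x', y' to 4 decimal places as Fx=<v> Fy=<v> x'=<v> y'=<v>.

F_att = 3/4·(g−p) = 3/4·(1,15) = (0.7500,11.2500)
o1: d²=325 > ρ²=45 → inactive
o2: d²=85 > ρ²=45 → inactive
o3: d²=34 ≤ ρ²=45; F_rep = 15·(-5,-3)/34² = (-0.0649,-0.0389)
F = F_att + ΣF_rep = (0.6851,11.2111)
p' = p + 1/10·F = (-0.9315,-7.8789)

Fx=0.6851 Fy=11.2111 x'=-0.9315 y'=-7.8789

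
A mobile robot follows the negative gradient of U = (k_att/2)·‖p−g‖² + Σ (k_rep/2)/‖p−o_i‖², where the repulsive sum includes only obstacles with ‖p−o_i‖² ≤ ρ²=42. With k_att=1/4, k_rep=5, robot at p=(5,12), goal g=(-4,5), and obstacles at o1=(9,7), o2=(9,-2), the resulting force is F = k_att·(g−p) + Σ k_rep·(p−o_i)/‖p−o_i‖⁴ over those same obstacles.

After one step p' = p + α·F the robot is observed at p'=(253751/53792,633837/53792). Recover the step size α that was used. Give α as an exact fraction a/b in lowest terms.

α = 1/8

F_att = 1/4·(g−p) = 1/4·(-9,-7) = (-2.2500,-1.7500)
o1: d²=41 ≤ ρ²=42; F_rep = 5·(-4,5)/41² = (-0.0119,0.0149)
o2: d²=212 > ρ²=42 → inactive
F = F_att + ΣF_rep = (-2.2619,-1.7351)
Δp = p'−p = (-0.2827,-0.2169); α = Δx/Fx = (-15209/53792) / (-15209/6724) = 1/8
check: Δy/Fy = (-11667/53792) / (-11667/6724) = 1/8 ✓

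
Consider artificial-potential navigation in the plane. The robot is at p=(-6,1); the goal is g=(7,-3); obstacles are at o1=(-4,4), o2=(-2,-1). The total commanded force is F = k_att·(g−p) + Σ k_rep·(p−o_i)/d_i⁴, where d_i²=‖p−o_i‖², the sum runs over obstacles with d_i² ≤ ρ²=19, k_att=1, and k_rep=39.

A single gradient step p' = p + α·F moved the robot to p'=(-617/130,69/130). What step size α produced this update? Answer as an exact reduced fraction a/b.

α = 1/10

F_att = 1·(g−p) = 1·(13,-4) = (13.0000,-4.0000)
o1: d²=13 ≤ ρ²=19; F_rep = 39·(-2,-3)/13² = (-0.4615,-0.6923)
o2: d²=20 > ρ²=19 → inactive
F = F_att + ΣF_rep = (12.5385,-4.6923)
Δp = p'−p = (1.2538,-0.4692); α = Δx/Fx = (163/130) / (163/13) = 1/10
check: Δy/Fy = (-61/130) / (-61/13) = 1/10 ✓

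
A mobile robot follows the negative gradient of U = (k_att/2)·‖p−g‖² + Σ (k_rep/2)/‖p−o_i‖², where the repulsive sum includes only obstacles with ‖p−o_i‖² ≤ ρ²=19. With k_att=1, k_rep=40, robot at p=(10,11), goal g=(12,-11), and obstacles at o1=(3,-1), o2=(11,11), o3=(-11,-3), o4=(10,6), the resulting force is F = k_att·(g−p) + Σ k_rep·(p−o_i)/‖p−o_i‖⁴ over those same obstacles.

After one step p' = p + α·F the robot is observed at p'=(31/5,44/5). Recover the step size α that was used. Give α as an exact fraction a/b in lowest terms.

F_att = 1·(g−p) = 1·(2,-22) = (2.0000,-22.0000)
o1: d²=193 > ρ²=19 → inactive
o2: d²=1 ≤ ρ²=19; F_rep = 40·(-1,0)/1² = (-40.0000,0.0000)
o3: d²=637 > ρ²=19 → inactive
o4: d²=25 > ρ²=19 → inactive
F = F_att + ΣF_rep = (-38.0000,-22.0000)
Δp = p'−p = (-3.8000,-2.2000); α = Δx/Fx = (-19/5) / (-38) = 1/10
check: Δy/Fy = (-11/5) / (-22) = 1/10 ✓

α = 1/10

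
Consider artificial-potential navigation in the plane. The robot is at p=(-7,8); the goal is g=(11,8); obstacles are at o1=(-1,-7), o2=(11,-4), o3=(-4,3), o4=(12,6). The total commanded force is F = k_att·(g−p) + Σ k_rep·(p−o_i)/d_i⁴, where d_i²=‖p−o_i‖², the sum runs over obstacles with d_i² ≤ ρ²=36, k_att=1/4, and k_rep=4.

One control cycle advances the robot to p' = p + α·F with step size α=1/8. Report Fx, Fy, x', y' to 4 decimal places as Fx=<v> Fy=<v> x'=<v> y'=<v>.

F_att = 1/4·(g−p) = 1/4·(18,0) = (4.5000,0.0000)
o1: d²=261 > ρ²=36 → inactive
o2: d²=468 > ρ²=36 → inactive
o3: d²=34 ≤ ρ²=36; F_rep = 4·(-3,5)/34² = (-0.0104,0.0173)
o4: d²=365 > ρ²=36 → inactive
F = F_att + ΣF_rep = (4.4896,0.0173)
p' = p + 1/8·F = (-6.4388,8.0022)

Fx=4.4896 Fy=0.0173 x'=-6.4388 y'=8.0022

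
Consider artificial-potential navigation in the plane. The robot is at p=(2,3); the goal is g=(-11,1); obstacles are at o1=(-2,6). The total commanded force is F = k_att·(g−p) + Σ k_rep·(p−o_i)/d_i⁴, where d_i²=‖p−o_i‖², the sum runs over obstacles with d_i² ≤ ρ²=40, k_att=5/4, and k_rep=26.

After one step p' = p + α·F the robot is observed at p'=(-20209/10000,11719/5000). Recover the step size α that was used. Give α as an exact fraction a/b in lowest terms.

F_att = 5/4·(g−p) = 5/4·(-13,-2) = (-16.2500,-2.5000)
o1: d²=25 ≤ ρ²=40; F_rep = 26·(4,-3)/25² = (0.1664,-0.1248)
F = F_att + ΣF_rep = (-16.0836,-2.6248)
Δp = p'−p = (-4.0209,-0.6562); α = Δx/Fx = (-40209/10000) / (-40209/2500) = 1/4
check: Δy/Fy = (-3281/5000) / (-3281/1250) = 1/4 ✓

α = 1/4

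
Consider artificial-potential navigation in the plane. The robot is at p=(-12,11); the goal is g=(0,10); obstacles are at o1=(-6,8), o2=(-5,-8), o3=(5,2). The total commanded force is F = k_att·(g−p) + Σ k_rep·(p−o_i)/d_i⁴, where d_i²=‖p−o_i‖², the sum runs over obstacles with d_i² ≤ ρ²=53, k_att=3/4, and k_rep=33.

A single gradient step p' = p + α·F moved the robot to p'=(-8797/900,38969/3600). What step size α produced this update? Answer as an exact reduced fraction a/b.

F_att = 3/4·(g−p) = 3/4·(12,-1) = (9.0000,-0.7500)
o1: d²=45 ≤ ρ²=53; F_rep = 33·(-6,3)/45² = (-0.0978,0.0489)
o2: d²=410 > ρ²=53 → inactive
o3: d²=370 > ρ²=53 → inactive
F = F_att + ΣF_rep = (8.9022,-0.7011)
Δp = p'−p = (2.2256,-0.1753); α = Δx/Fx = (2003/900) / (2003/225) = 1/4
check: Δy/Fy = (-631/3600) / (-631/900) = 1/4 ✓

α = 1/4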